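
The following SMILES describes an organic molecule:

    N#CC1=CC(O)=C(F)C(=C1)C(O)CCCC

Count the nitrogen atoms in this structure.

Scan the SMILES for N atoms (remember two-letter symbols like Cl and Br are single atoms).
Nitrogen count: 1.

1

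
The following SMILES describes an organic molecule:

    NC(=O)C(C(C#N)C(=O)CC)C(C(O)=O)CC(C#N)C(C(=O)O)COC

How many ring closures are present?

0

In SMILES, each pair of matching ring-closure digits denotes one ring-closing bond; the number of such bonds equals the number of independent rings.
Ring-closure bonds here: 0.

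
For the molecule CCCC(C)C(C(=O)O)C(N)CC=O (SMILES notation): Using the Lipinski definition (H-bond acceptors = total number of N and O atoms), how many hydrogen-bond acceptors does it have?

N atoms: 1; O atoms: 3.
Lipinski HBA = 1 + 3 = 4.

4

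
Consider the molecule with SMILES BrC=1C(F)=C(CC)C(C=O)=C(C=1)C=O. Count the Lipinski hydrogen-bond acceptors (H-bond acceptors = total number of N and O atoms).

2

N atoms: 0; O atoms: 2.
Lipinski HBA = 0 + 2 = 2.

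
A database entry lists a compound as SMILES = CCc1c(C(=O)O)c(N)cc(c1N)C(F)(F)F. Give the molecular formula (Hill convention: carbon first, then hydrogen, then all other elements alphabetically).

C10H11F3N2O2

Walk through each heavy atom and fill implicit hydrogens from standard valence (C 4, N 3, O 2, S 2, halogen 1); for lowercase aromatic atoms, an aromatic c carries 1 H when it has two neighbours and 0 H with three, and aromatic n carries 0 H:
  atom 1: C, bond orders sum to 1 (valence 4) → 3 H
  atom 2: C, bond orders sum to 2 (valence 4) → 2 H
  atom 3: aromatic c, 3 neighbours → 0 H
  atom 4: aromatic c, 3 neighbours → 0 H
  atom 5: C, bond orders sum to 4 (valence 4) → 0 H
  atom 6: O, bond orders sum to 2 (valence 2) → 0 H
  atom 7: O, bond orders sum to 1 (valence 2) → 1 H
  atom 8: aromatic c, 3 neighbours → 0 H
  atom 9: N, bond orders sum to 1 (valence 3) → 2 H
  atom 10: aromatic c, 2 neighbours → 1 H
  atom 11: aromatic c, 3 neighbours → 0 H
  atom 12: aromatic c, 3 neighbours → 0 H
  atom 13: N, bond orders sum to 1 (valence 3) → 2 H
  atom 14: C, bond orders sum to 4 (valence 4) → 0 H
  atom 15: F (halogen, monovalent) → 0 H
  atom 16: F (halogen, monovalent) → 0 H
  atom 17: F (halogen, monovalent) → 0 H
Totals → C:10, H:11, F:3, N:2, O:2.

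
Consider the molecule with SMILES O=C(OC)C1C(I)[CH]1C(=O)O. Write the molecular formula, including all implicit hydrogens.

Walk through each heavy atom and fill implicit hydrogens from standard valence (C 4, N 3, O 2, S 2, halogen 1):
  atom 1: O, bond orders sum to 2 (valence 2) → 0 H
  atom 2: C, bond orders sum to 4 (valence 4) → 0 H
  atom 3: O, bond orders sum to 2 (valence 2) → 0 H
  atom 4: C, bond orders sum to 1 (valence 4) → 3 H
  atom 5: C, bond orders sum to 3 (valence 4) → 1 H
  atom 6: C, bond orders sum to 3 (valence 4) → 1 H
  atom 7: I (halogen, monovalent) → 0 H
  atom 8: C with explicit H count 1
  atom 9: C, bond orders sum to 4 (valence 4) → 0 H
  atom 10: O, bond orders sum to 2 (valence 2) → 0 H
  atom 11: O, bond orders sum to 1 (valence 2) → 1 H
Totals → C:6, H:7, I:1, O:4.

C6H7IO4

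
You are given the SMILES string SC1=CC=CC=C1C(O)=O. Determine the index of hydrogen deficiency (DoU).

5

Molecular formula: C7H6O2S.
DoU = (2C + 2 + N − H − X) / 2, where X is the halogen count and O/S are ignored.
    = (2·7 + 2 + 0 − 6 − 0) / 2 = 10 / 2 = 5.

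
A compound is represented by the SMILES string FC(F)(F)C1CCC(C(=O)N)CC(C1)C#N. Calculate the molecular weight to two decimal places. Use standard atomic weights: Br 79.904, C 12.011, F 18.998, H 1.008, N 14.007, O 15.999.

234.22 g/mol

First, the molecular formula is C10H13F3N2O (counting implicit H from valence).
  C: 10 × 12.011 = 120.110
  F: 3 × 18.998 = 56.994
  H: 13 × 1.008 = 13.104
  N: 2 × 14.007 = 28.014
  O: 1 × 15.999 = 15.999
Sum: 10×12.011 + 3×18.998 + 13×1.008 + 2×14.007 + 1×15.999 = 234.221 → 234.22 g/mol.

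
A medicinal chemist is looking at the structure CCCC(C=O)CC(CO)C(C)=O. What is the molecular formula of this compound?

C10H18O3

Walk through each heavy atom and fill implicit hydrogens from standard valence (C 4, N 3, O 2, S 2, halogen 1):
  atom 1: C, bond orders sum to 1 (valence 4) → 3 H
  atom 2: C, bond orders sum to 2 (valence 4) → 2 H
  atom 3: C, bond orders sum to 2 (valence 4) → 2 H
  atom 4: C, bond orders sum to 3 (valence 4) → 1 H
  atom 5: C, bond orders sum to 3 (valence 4) → 1 H
  atom 6: O, bond orders sum to 2 (valence 2) → 0 H
  atom 7: C, bond orders sum to 2 (valence 4) → 2 H
  atom 8: C, bond orders sum to 3 (valence 4) → 1 H
  atom 9: C, bond orders sum to 2 (valence 4) → 2 H
  atom 10: O, bond orders sum to 1 (valence 2) → 1 H
  atom 11: C, bond orders sum to 4 (valence 4) → 0 H
  atom 12: C, bond orders sum to 1 (valence 4) → 3 H
  atom 13: O, bond orders sum to 2 (valence 2) → 0 H
Totals → C:10, H:18, O:3.
In Hill order: C10H18O3.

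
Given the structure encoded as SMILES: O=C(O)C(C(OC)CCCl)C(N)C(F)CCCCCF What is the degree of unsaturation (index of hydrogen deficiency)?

Molecular formula: C13H24ClF2NO3.
DoU = (2C + 2 + N − H − X) / 2, where X is the halogen count and O/S are ignored.
    = (2·13 + 2 + 1 − 24 − 3) / 2 = 2 / 2 = 1.

1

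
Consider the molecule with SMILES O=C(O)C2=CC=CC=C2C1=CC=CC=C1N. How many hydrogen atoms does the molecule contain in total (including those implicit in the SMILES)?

Walk through each heavy atom and fill implicit hydrogens from standard valence (C 4, N 3, O 2, S 2, halogen 1):
  atom 1: O, bond orders sum to 2 (valence 2) → 0 H
  atom 2: C, bond orders sum to 4 (valence 4) → 0 H
  atom 3: O, bond orders sum to 1 (valence 2) → 1 H
  atom 4: C, bond orders sum to 4 (valence 4) → 0 H
  atom 5: C, bond orders sum to 3 (valence 4) → 1 H
  atom 6: C, bond orders sum to 3 (valence 4) → 1 H
  atom 7: C, bond orders sum to 3 (valence 4) → 1 H
  atom 8: C, bond orders sum to 3 (valence 4) → 1 H
  atom 9: C, bond orders sum to 4 (valence 4) → 0 H
  atom 10: C, bond orders sum to 4 (valence 4) → 0 H
  atom 11: C, bond orders sum to 3 (valence 4) → 1 H
  atom 12: C, bond orders sum to 3 (valence 4) → 1 H
  atom 13: C, bond orders sum to 3 (valence 4) → 1 H
  atom 14: C, bond orders sum to 3 (valence 4) → 1 H
  atom 15: C, bond orders sum to 4 (valence 4) → 0 H
  atom 16: N, bond orders sum to 1 (valence 3) → 2 H
Total hydrogens: 11.

11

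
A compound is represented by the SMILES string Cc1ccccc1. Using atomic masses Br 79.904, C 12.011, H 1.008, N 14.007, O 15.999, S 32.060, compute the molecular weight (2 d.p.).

92.14 g/mol

First, the molecular formula is C7H8 (counting implicit H from valence).
  C: 7 × 12.011 = 84.077
  H: 8 × 1.008 = 8.064
Sum: 7×12.011 + 8×1.008 = 92.141 → 92.14 g/mol.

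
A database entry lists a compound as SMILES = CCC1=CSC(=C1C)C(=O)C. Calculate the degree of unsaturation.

Degree of unsaturation = (number of rings) + (number of π bonds).
Ring closures in the SMILES: 1.
π bonds: 3 double bonds (each 1 DoU) → 3 DoU from unsaturation.
Total DoU = 1 + 3 = 4.

4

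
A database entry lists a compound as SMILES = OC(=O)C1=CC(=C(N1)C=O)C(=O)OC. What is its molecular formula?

C8H7NO5

Walk through each heavy atom and fill implicit hydrogens from standard valence (C 4, N 3, O 2, S 2, halogen 1):
  atom 1: O, bond orders sum to 1 (valence 2) → 1 H
  atom 2: C, bond orders sum to 4 (valence 4) → 0 H
  atom 3: O, bond orders sum to 2 (valence 2) → 0 H
  atom 4: C, bond orders sum to 4 (valence 4) → 0 H
  atom 5: C, bond orders sum to 3 (valence 4) → 1 H
  atom 6: C, bond orders sum to 4 (valence 4) → 0 H
  atom 7: C, bond orders sum to 4 (valence 4) → 0 H
  atom 8: N, bond orders sum to 2 (valence 3) → 1 H
  atom 9: C, bond orders sum to 3 (valence 4) → 1 H
  atom 10: O, bond orders sum to 2 (valence 2) → 0 H
  atom 11: C, bond orders sum to 4 (valence 4) → 0 H
  atom 12: O, bond orders sum to 2 (valence 2) → 0 H
  atom 13: O, bond orders sum to 2 (valence 2) → 0 H
  atom 14: C, bond orders sum to 1 (valence 4) → 3 H
Totals → C:8, H:7, N:1, O:5.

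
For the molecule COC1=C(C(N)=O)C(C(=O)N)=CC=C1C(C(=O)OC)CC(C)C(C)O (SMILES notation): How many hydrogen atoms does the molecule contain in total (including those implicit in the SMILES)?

24

Walk through each heavy atom and fill implicit hydrogens from standard valence (C 4, N 3, O 2, S 2, halogen 1):
  atom 1: C, bond orders sum to 1 (valence 4) → 3 H
  atom 2: O, bond orders sum to 2 (valence 2) → 0 H
  atom 3: C, bond orders sum to 4 (valence 4) → 0 H
  atom 4: C, bond orders sum to 4 (valence 4) → 0 H
  atom 5: C, bond orders sum to 4 (valence 4) → 0 H
  atom 6: N, bond orders sum to 1 (valence 3) → 2 H
  atom 7: O, bond orders sum to 2 (valence 2) → 0 H
  atom 8: C, bond orders sum to 4 (valence 4) → 0 H
  atom 9: C, bond orders sum to 4 (valence 4) → 0 H
  atom 10: O, bond orders sum to 2 (valence 2) → 0 H
  atom 11: N, bond orders sum to 1 (valence 3) → 2 H
  atom 12: C, bond orders sum to 3 (valence 4) → 1 H
  atom 13: C, bond orders sum to 3 (valence 4) → 1 H
  atom 14: C, bond orders sum to 4 (valence 4) → 0 H
  atom 15: C, bond orders sum to 3 (valence 4) → 1 H
  atom 16: C, bond orders sum to 4 (valence 4) → 0 H
  atom 17: O, bond orders sum to 2 (valence 2) → 0 H
  atom 18: O, bond orders sum to 2 (valence 2) → 0 H
  atom 19: C, bond orders sum to 1 (valence 4) → 3 H
  atom 20: C, bond orders sum to 2 (valence 4) → 2 H
  atom 21: C, bond orders sum to 3 (valence 4) → 1 H
  atom 22: C, bond orders sum to 1 (valence 4) → 3 H
  atom 23: C, bond orders sum to 3 (valence 4) → 1 H
  atom 24: C, bond orders sum to 1 (valence 4) → 3 H
  atom 25: O, bond orders sum to 1 (valence 2) → 1 H
Total hydrogens: 24.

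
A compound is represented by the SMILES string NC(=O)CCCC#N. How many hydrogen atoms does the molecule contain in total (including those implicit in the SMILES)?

8

Walk through each heavy atom and fill implicit hydrogens from standard valence (C 4, N 3, O 2, S 2, halogen 1):
  atom 1: N, bond orders sum to 1 (valence 3) → 2 H
  atom 2: C, bond orders sum to 4 (valence 4) → 0 H
  atom 3: O, bond orders sum to 2 (valence 2) → 0 H
  atom 4: C, bond orders sum to 2 (valence 4) → 2 H
  atom 5: C, bond orders sum to 2 (valence 4) → 2 H
  atom 6: C, bond orders sum to 2 (valence 4) → 2 H
  atom 7: C, bond orders sum to 4 (valence 4) → 0 H
  atom 8: N, bond orders sum to 3 (valence 3) → 0 H
Total hydrogens: 8.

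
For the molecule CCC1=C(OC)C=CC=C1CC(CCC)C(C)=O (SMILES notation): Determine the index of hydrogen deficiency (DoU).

Molecular formula: C16H24O2.
DoU = (2C + 2 + N − H − X) / 2, where X is the halogen count and O/S are ignored.
    = (2·16 + 2 + 0 − 24 − 0) / 2 = 10 / 2 = 5.

5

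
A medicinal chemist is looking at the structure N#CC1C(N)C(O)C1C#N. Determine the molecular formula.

C6H7N3O

Walk through each heavy atom and fill implicit hydrogens from standard valence (C 4, N 3, O 2, S 2, halogen 1):
  atom 1: N, bond orders sum to 3 (valence 3) → 0 H
  atom 2: C, bond orders sum to 4 (valence 4) → 0 H
  atom 3: C, bond orders sum to 3 (valence 4) → 1 H
  atom 4: C, bond orders sum to 3 (valence 4) → 1 H
  atom 5: N, bond orders sum to 1 (valence 3) → 2 H
  atom 6: C, bond orders sum to 3 (valence 4) → 1 H
  atom 7: O, bond orders sum to 1 (valence 2) → 1 H
  atom 8: C, bond orders sum to 3 (valence 4) → 1 H
  atom 9: C, bond orders sum to 4 (valence 4) → 0 H
  atom 10: N, bond orders sum to 3 (valence 3) → 0 H
Totals → C:6, H:7, N:3, O:1.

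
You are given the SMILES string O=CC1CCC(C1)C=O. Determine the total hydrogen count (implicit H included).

10

Walk through each heavy atom and fill implicit hydrogens from standard valence (C 4, N 3, O 2, S 2, halogen 1):
  atom 1: O, bond orders sum to 2 (valence 2) → 0 H
  atom 2: C, bond orders sum to 3 (valence 4) → 1 H
  atom 3: C, bond orders sum to 3 (valence 4) → 1 H
  atom 4: C, bond orders sum to 2 (valence 4) → 2 H
  atom 5: C, bond orders sum to 2 (valence 4) → 2 H
  atom 6: C, bond orders sum to 3 (valence 4) → 1 H
  atom 7: C, bond orders sum to 2 (valence 4) → 2 H
  atom 8: C, bond orders sum to 3 (valence 4) → 1 H
  atom 9: O, bond orders sum to 2 (valence 2) → 0 H
Total hydrogens: 10.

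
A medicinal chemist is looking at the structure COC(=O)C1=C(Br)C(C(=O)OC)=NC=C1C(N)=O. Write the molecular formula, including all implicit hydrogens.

Walk through each heavy atom and fill implicit hydrogens from standard valence (C 4, N 3, O 2, S 2, halogen 1):
  atom 1: C, bond orders sum to 1 (valence 4) → 3 H
  atom 2: O, bond orders sum to 2 (valence 2) → 0 H
  atom 3: C, bond orders sum to 4 (valence 4) → 0 H
  atom 4: O, bond orders sum to 2 (valence 2) → 0 H
  atom 5: C, bond orders sum to 4 (valence 4) → 0 H
  atom 6: C, bond orders sum to 4 (valence 4) → 0 H
  atom 7: Br (halogen, monovalent) → 0 H
  atom 8: C, bond orders sum to 4 (valence 4) → 0 H
  atom 9: C, bond orders sum to 4 (valence 4) → 0 H
  atom 10: O, bond orders sum to 2 (valence 2) → 0 H
  atom 11: O, bond orders sum to 2 (valence 2) → 0 H
  atom 12: C, bond orders sum to 1 (valence 4) → 3 H
  atom 13: N, bond orders sum to 3 (valence 3) → 0 H
  atom 14: C, bond orders sum to 3 (valence 4) → 1 H
  atom 15: C, bond orders sum to 4 (valence 4) → 0 H
  atom 16: C, bond orders sum to 4 (valence 4) → 0 H
  atom 17: N, bond orders sum to 1 (valence 3) → 2 H
  atom 18: O, bond orders sum to 2 (valence 2) → 0 H
Totals → C:10, H:9, Br:1, N:2, O:5.
In Hill order: C10H9BrN2O5.

C10H9BrN2O5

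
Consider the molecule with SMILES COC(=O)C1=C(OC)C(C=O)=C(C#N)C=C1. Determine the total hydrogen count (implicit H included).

Walk through each heavy atom and fill implicit hydrogens from standard valence (C 4, N 3, O 2, S 2, halogen 1):
  atom 1: C, bond orders sum to 1 (valence 4) → 3 H
  atom 2: O, bond orders sum to 2 (valence 2) → 0 H
  atom 3: C, bond orders sum to 4 (valence 4) → 0 H
  atom 4: O, bond orders sum to 2 (valence 2) → 0 H
  atom 5: C, bond orders sum to 4 (valence 4) → 0 H
  atom 6: C, bond orders sum to 4 (valence 4) → 0 H
  atom 7: O, bond orders sum to 2 (valence 2) → 0 H
  atom 8: C, bond orders sum to 1 (valence 4) → 3 H
  atom 9: C, bond orders sum to 4 (valence 4) → 0 H
  atom 10: C, bond orders sum to 3 (valence 4) → 1 H
  atom 11: O, bond orders sum to 2 (valence 2) → 0 H
  atom 12: C, bond orders sum to 4 (valence 4) → 0 H
  atom 13: C, bond orders sum to 4 (valence 4) → 0 H
  atom 14: N, bond orders sum to 3 (valence 3) → 0 H
  atom 15: C, bond orders sum to 3 (valence 4) → 1 H
  atom 16: C, bond orders sum to 3 (valence 4) → 1 H
Total hydrogens: 9.

9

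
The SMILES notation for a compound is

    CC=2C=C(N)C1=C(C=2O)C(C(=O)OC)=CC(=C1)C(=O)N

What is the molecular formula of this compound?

Walk through each heavy atom and fill implicit hydrogens from standard valence (C 4, N 3, O 2, S 2, halogen 1):
  atom 1: C, bond orders sum to 1 (valence 4) → 3 H
  atom 2: C, bond orders sum to 4 (valence 4) → 0 H
  atom 3: C, bond orders sum to 3 (valence 4) → 1 H
  atom 4: C, bond orders sum to 4 (valence 4) → 0 H
  atom 5: N, bond orders sum to 1 (valence 3) → 2 H
  atom 6: C, bond orders sum to 4 (valence 4) → 0 H
  atom 7: C, bond orders sum to 4 (valence 4) → 0 H
  atom 8: C, bond orders sum to 4 (valence 4) → 0 H
  atom 9: O, bond orders sum to 1 (valence 2) → 1 H
  atom 10: C, bond orders sum to 4 (valence 4) → 0 H
  atom 11: C, bond orders sum to 4 (valence 4) → 0 H
  atom 12: O, bond orders sum to 2 (valence 2) → 0 H
  atom 13: O, bond orders sum to 2 (valence 2) → 0 H
  atom 14: C, bond orders sum to 1 (valence 4) → 3 H
  atom 15: C, bond orders sum to 3 (valence 4) → 1 H
  atom 16: C, bond orders sum to 4 (valence 4) → 0 H
  atom 17: C, bond orders sum to 3 (valence 4) → 1 H
  atom 18: C, bond orders sum to 4 (valence 4) → 0 H
  atom 19: O, bond orders sum to 2 (valence 2) → 0 H
  atom 20: N, bond orders sum to 1 (valence 3) → 2 H
Totals → C:14, H:14, N:2, O:4.
In Hill order: C14H14N2O4.

C14H14N2O4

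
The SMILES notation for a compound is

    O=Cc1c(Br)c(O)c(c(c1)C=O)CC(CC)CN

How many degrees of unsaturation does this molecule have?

Molecular formula: C13H16BrNO3.
DoU = (2C + 2 + N − H − X) / 2, where X is the halogen count and O/S are ignored.
    = (2·13 + 2 + 1 − 16 − 1) / 2 = 12 / 2 = 6.

6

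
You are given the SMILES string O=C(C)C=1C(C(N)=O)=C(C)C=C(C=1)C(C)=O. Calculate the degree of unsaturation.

7

Molecular formula: C12H13NO3.
DoU = (2C + 2 + N − H − X) / 2, where X is the halogen count and O/S are ignored.
    = (2·12 + 2 + 1 − 13 − 0) / 2 = 14 / 2 = 7.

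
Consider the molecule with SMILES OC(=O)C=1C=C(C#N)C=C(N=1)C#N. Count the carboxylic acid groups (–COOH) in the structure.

1

The carboxylic acid motif appears at heavy-atom position 2 in the SMILES.
Other groups present: 2 nitrile.
Carboxylic acid count: 1.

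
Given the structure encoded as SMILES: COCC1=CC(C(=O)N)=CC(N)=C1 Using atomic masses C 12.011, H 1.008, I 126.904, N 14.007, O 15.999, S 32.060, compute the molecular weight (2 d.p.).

First, the molecular formula is C9H12N2O2 (counting implicit H from valence).
  C: 9 × 12.011 = 108.099
  H: 12 × 1.008 = 12.096
  N: 2 × 14.007 = 28.014
  O: 2 × 15.999 = 31.998
Sum: 9×12.011 + 12×1.008 + 2×14.007 + 2×15.999 = 180.207 → 180.21 g/mol.

180.21 g/mol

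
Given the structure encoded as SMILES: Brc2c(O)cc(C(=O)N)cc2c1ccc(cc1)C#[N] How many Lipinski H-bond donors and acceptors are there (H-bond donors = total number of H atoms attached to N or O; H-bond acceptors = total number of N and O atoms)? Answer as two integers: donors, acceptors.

Donors: find every N or O and count the H atoms it carries.
  atom 4 (O): bond orders sum to 1 → 1 H
  atom 8 (O): bond orders sum to 2 → 0 H
  atom 9 (N): bond orders sum to 1 → 2 H
  atom 19 (N): bond orders sum to 3 → 0 H
Lipinski HBD = 3.
Acceptors: N atoms = 2, O atoms = 2 → HBA = 4.

3, 4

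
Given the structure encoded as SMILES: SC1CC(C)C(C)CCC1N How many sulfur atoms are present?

Scan the SMILES for S atoms (remember two-letter symbols like Cl and Br are single atoms).
Sulfur count: 1.

1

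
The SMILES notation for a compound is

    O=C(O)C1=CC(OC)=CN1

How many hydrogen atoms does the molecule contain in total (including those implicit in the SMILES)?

Walk through each heavy atom and fill implicit hydrogens from standard valence (C 4, N 3, O 2, S 2, halogen 1):
  atom 1: O, bond orders sum to 2 (valence 2) → 0 H
  atom 2: C, bond orders sum to 4 (valence 4) → 0 H
  atom 3: O, bond orders sum to 1 (valence 2) → 1 H
  atom 4: C, bond orders sum to 4 (valence 4) → 0 H
  atom 5: C, bond orders sum to 3 (valence 4) → 1 H
  atom 6: C, bond orders sum to 4 (valence 4) → 0 H
  atom 7: O, bond orders sum to 2 (valence 2) → 0 H
  atom 8: C, bond orders sum to 1 (valence 4) → 3 H
  atom 9: C, bond orders sum to 3 (valence 4) → 1 H
  atom 10: N, bond orders sum to 2 (valence 3) → 1 H
Total hydrogens: 7.

7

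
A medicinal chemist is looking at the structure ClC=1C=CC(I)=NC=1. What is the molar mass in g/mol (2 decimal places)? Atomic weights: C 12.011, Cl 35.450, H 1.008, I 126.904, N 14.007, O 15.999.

First, the molecular formula is C5H3ClIN (counting implicit H from valence).
  C: 5 × 12.011 = 60.055
  Cl: 1 × 35.450 = 35.450
  H: 3 × 1.008 = 3.024
  I: 1 × 126.904 = 126.904
  N: 1 × 14.007 = 14.007
Sum: 5×12.011 + 1×35.450 + 3×1.008 + 1×126.904 + 1×14.007 = 239.440 → 239.44 g/mol.

239.44 g/mol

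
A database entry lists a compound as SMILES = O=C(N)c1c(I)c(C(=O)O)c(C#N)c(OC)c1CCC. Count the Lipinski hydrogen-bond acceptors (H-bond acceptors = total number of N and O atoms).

N atoms: 2; O atoms: 4.
Lipinski HBA = 2 + 4 = 6.

6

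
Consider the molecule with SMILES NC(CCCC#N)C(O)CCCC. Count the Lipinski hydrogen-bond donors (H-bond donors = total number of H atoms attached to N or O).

Donors: find every N or O and count the H atoms it carries.
  atom 1 (N): bond orders sum to 1 → 2 H
  atom 7 (N): bond orders sum to 3 → 0 H
  atom 9 (O): bond orders sum to 1 → 1 H
Lipinski HBD = 3.

3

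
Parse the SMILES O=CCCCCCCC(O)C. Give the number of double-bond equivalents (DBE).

1

Degree of unsaturation = (number of rings) + (number of π bonds).
Ring closures in the SMILES: 0.
π bonds: 1 double bond (each 1 DoU) → 1 DoU from unsaturation.
Total DoU = 0 + 1 = 1.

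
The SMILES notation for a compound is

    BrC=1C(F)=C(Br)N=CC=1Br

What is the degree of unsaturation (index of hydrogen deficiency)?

4

Molecular formula: C5HBr3FN.
DoU = (2C + 2 + N − H − X) / 2, where X is the halogen count and O/S are ignored.
    = (2·5 + 2 + 1 − 1 − 4) / 2 = 8 / 2 = 4.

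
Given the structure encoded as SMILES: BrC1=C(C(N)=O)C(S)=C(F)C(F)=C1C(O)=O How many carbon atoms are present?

8

Count every carbon token in the SMILES (each C, including those in ring-closure positions and inside branches).
Carbon count: 8.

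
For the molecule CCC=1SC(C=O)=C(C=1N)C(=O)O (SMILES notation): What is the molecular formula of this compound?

C8H9NO3S

Walk through each heavy atom and fill implicit hydrogens from standard valence (C 4, N 3, O 2, S 2, halogen 1):
  atom 1: C, bond orders sum to 1 (valence 4) → 3 H
  atom 2: C, bond orders sum to 2 (valence 4) → 2 H
  atom 3: C, bond orders sum to 4 (valence 4) → 0 H
  atom 4: S, bond orders sum to 2 (valence 2) → 0 H
  atom 5: C, bond orders sum to 4 (valence 4) → 0 H
  atom 6: C, bond orders sum to 3 (valence 4) → 1 H
  atom 7: O, bond orders sum to 2 (valence 2) → 0 H
  atom 8: C, bond orders sum to 4 (valence 4) → 0 H
  atom 9: C, bond orders sum to 4 (valence 4) → 0 H
  atom 10: N, bond orders sum to 1 (valence 3) → 2 H
  atom 11: C, bond orders sum to 4 (valence 4) → 0 H
  atom 12: O, bond orders sum to 2 (valence 2) → 0 H
  atom 13: O, bond orders sum to 1 (valence 2) → 1 H
Totals → C:8, H:9, N:1, O:3, S:1.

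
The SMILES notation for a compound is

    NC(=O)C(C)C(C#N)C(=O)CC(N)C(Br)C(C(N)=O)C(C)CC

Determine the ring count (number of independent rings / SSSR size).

In SMILES, each pair of matching ring-closure digits denotes one ring-closing bond; the number of such bonds equals the number of independent rings.
Ring-closure bonds here: 0.

0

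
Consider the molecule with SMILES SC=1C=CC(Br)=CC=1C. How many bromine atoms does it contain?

Scan the SMILES for Br atoms (remember two-letter symbols like Cl and Br are single atoms).
Bromine count: 1.

1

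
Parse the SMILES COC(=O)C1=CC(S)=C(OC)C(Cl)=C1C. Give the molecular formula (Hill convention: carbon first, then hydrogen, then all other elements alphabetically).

Walk through each heavy atom and fill implicit hydrogens from standard valence (C 4, N 3, O 2, S 2, halogen 1):
  atom 1: C, bond orders sum to 1 (valence 4) → 3 H
  atom 2: O, bond orders sum to 2 (valence 2) → 0 H
  atom 3: C, bond orders sum to 4 (valence 4) → 0 H
  atom 4: O, bond orders sum to 2 (valence 2) → 0 H
  atom 5: C, bond orders sum to 4 (valence 4) → 0 H
  atom 6: C, bond orders sum to 3 (valence 4) → 1 H
  atom 7: C, bond orders sum to 4 (valence 4) → 0 H
  atom 8: S, bond orders sum to 1 (valence 2) → 1 H
  atom 9: C, bond orders sum to 4 (valence 4) → 0 H
  atom 10: O, bond orders sum to 2 (valence 2) → 0 H
  atom 11: C, bond orders sum to 1 (valence 4) → 3 H
  atom 12: C, bond orders sum to 4 (valence 4) → 0 H
  atom 13: Cl (halogen, monovalent) → 0 H
  atom 14: C, bond orders sum to 4 (valence 4) → 0 H
  atom 15: C, bond orders sum to 1 (valence 4) → 3 H
Totals → C:10, H:11, Cl:1, O:3, S:1.
In Hill order: C10H11ClO3S.

C10H11ClO3S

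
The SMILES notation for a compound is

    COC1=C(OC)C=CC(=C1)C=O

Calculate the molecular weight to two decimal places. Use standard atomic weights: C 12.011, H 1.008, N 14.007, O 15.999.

166.18 g/mol

First, the molecular formula is C9H10O3 (counting implicit H from valence).
  C: 9 × 12.011 = 108.099
  H: 10 × 1.008 = 10.080
  O: 3 × 15.999 = 47.997
Sum: 9×12.011 + 10×1.008 + 3×15.999 = 166.176 → 166.18 g/mol.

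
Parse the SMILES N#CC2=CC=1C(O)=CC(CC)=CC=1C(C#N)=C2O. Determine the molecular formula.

Walk through each heavy atom and fill implicit hydrogens from standard valence (C 4, N 3, O 2, S 2, halogen 1):
  atom 1: N, bond orders sum to 3 (valence 3) → 0 H
  atom 2: C, bond orders sum to 4 (valence 4) → 0 H
  atom 3: C, bond orders sum to 4 (valence 4) → 0 H
  atom 4: C, bond orders sum to 3 (valence 4) → 1 H
  atom 5: C, bond orders sum to 4 (valence 4) → 0 H
  atom 6: C, bond orders sum to 4 (valence 4) → 0 H
  atom 7: O, bond orders sum to 1 (valence 2) → 1 H
  atom 8: C, bond orders sum to 3 (valence 4) → 1 H
  atom 9: C, bond orders sum to 4 (valence 4) → 0 H
  atom 10: C, bond orders sum to 2 (valence 4) → 2 H
  atom 11: C, bond orders sum to 1 (valence 4) → 3 H
  atom 12: C, bond orders sum to 3 (valence 4) → 1 H
  atom 13: C, bond orders sum to 4 (valence 4) → 0 H
  atom 14: C, bond orders sum to 4 (valence 4) → 0 H
  atom 15: C, bond orders sum to 4 (valence 4) → 0 H
  atom 16: N, bond orders sum to 3 (valence 3) → 0 H
  atom 17: C, bond orders sum to 4 (valence 4) → 0 H
  atom 18: O, bond orders sum to 1 (valence 2) → 1 H
Totals → C:14, H:10, N:2, O:2.
In Hill order: C14H10N2O2.

C14H10N2O2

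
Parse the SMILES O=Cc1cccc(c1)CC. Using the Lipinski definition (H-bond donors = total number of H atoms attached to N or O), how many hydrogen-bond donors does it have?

Donors: find every N or O and count the H atoms it carries.
  atom 1 (O): bond orders sum to 2 → 0 H
Lipinski HBD = 0.

0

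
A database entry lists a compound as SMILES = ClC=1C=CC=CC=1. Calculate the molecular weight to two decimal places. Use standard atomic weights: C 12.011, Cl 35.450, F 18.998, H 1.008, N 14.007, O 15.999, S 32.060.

112.56 g/mol

First, the molecular formula is C6H5Cl (counting implicit H from valence).
  C: 6 × 12.011 = 72.066
  Cl: 1 × 35.450 = 35.450
  H: 5 × 1.008 = 5.040
Sum: 6×12.011 + 1×35.450 + 5×1.008 = 112.556 → 112.56 g/mol.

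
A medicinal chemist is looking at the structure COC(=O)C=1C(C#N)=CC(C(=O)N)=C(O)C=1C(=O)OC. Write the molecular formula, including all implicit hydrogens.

C12H10N2O6

Walk through each heavy atom and fill implicit hydrogens from standard valence (C 4, N 3, O 2, S 2, halogen 1):
  atom 1: C, bond orders sum to 1 (valence 4) → 3 H
  atom 2: O, bond orders sum to 2 (valence 2) → 0 H
  atom 3: C, bond orders sum to 4 (valence 4) → 0 H
  atom 4: O, bond orders sum to 2 (valence 2) → 0 H
  atom 5: C, bond orders sum to 4 (valence 4) → 0 H
  atom 6: C, bond orders sum to 4 (valence 4) → 0 H
  atom 7: C, bond orders sum to 4 (valence 4) → 0 H
  atom 8: N, bond orders sum to 3 (valence 3) → 0 H
  atom 9: C, bond orders sum to 3 (valence 4) → 1 H
  atom 10: C, bond orders sum to 4 (valence 4) → 0 H
  atom 11: C, bond orders sum to 4 (valence 4) → 0 H
  atom 12: O, bond orders sum to 2 (valence 2) → 0 H
  atom 13: N, bond orders sum to 1 (valence 3) → 2 H
  atom 14: C, bond orders sum to 4 (valence 4) → 0 H
  atom 15: O, bond orders sum to 1 (valence 2) → 1 H
  atom 16: C, bond orders sum to 4 (valence 4) → 0 H
  atom 17: C, bond orders sum to 4 (valence 4) → 0 H
  atom 18: O, bond orders sum to 2 (valence 2) → 0 H
  atom 19: O, bond orders sum to 2 (valence 2) → 0 H
  atom 20: C, bond orders sum to 1 (valence 4) → 3 H
Totals → C:12, H:10, N:2, O:6.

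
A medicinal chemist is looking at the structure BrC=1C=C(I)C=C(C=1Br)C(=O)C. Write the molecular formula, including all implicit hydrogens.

C8H5Br2IO

Walk through each heavy atom and fill implicit hydrogens from standard valence (C 4, N 3, O 2, S 2, halogen 1):
  atom 1: Br (halogen, monovalent) → 0 H
  atom 2: C, bond orders sum to 4 (valence 4) → 0 H
  atom 3: C, bond orders sum to 3 (valence 4) → 1 H
  atom 4: C, bond orders sum to 4 (valence 4) → 0 H
  atom 5: I (halogen, monovalent) → 0 H
  atom 6: C, bond orders sum to 3 (valence 4) → 1 H
  atom 7: C, bond orders sum to 4 (valence 4) → 0 H
  atom 8: C, bond orders sum to 4 (valence 4) → 0 H
  atom 9: Br (halogen, monovalent) → 0 H
  atom 10: C, bond orders sum to 4 (valence 4) → 0 H
  atom 11: O, bond orders sum to 2 (valence 2) → 0 H
  atom 12: C, bond orders sum to 1 (valence 4) → 3 H
Totals → C:8, H:5, Br:2, I:1, O:1.
In Hill order: C8H5Br2IO.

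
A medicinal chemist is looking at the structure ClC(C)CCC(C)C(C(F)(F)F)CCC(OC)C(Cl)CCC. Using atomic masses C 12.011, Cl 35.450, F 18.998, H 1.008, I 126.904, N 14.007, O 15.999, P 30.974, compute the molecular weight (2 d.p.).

First, the molecular formula is C16H29Cl2F3O (counting implicit H from valence).
  C: 16 × 12.011 = 192.176
  Cl: 2 × 35.450 = 70.900
  F: 3 × 18.998 = 56.994
  H: 29 × 1.008 = 29.232
  O: 1 × 15.999 = 15.999
Sum: 16×12.011 + 2×35.450 + 3×18.998 + 29×1.008 + 1×15.999 = 365.301 → 365.30 g/mol.

365.30 g/mol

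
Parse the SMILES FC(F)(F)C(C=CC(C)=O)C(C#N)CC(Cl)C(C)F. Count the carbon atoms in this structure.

Count every carbon token in the SMILES (each C, including those in ring-closure positions and inside branches).
Carbon count: 12.

12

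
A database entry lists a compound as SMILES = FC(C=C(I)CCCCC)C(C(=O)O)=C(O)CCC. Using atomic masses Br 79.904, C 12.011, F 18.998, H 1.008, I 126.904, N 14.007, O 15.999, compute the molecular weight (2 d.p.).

384.23 g/mol

First, the molecular formula is C14H22FIO3 (counting implicit H from valence).
  C: 14 × 12.011 = 168.154
  F: 1 × 18.998 = 18.998
  H: 22 × 1.008 = 22.176
  I: 1 × 126.904 = 126.904
  O: 3 × 15.999 = 47.997
Sum: 14×12.011 + 1×18.998 + 22×1.008 + 1×126.904 + 3×15.999 = 384.229 → 384.23 g/mol.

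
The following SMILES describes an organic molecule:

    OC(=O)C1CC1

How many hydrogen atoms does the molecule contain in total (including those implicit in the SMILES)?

Walk through each heavy atom and fill implicit hydrogens from standard valence (C 4, N 3, O 2, S 2, halogen 1):
  atom 1: O, bond orders sum to 1 (valence 2) → 1 H
  atom 2: C, bond orders sum to 4 (valence 4) → 0 H
  atom 3: O, bond orders sum to 2 (valence 2) → 0 H
  atom 4: C, bond orders sum to 3 (valence 4) → 1 H
  atom 5: C, bond orders sum to 2 (valence 4) → 2 H
  atom 6: C, bond orders sum to 2 (valence 4) → 2 H
Total hydrogens: 6.

6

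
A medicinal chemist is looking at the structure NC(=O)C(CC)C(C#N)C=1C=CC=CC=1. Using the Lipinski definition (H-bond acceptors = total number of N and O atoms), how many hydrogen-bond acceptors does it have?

N atoms: 2; O atoms: 1.
Lipinski HBA = 2 + 1 = 3.

3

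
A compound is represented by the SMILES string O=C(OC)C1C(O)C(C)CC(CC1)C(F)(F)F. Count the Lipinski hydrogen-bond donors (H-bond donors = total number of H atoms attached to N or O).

Donors: find every N or O and count the H atoms it carries.
  atom 1 (O): bond orders sum to 2 → 0 H
  atom 3 (O): bond orders sum to 2 → 0 H
  atom 7 (O): bond orders sum to 1 → 1 H
Lipinski HBD = 1.

1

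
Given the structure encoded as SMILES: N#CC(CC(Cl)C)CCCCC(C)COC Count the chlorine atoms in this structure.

Scan the SMILES for Cl atoms (remember two-letter symbols like Cl and Br are single atoms).
Chlorine count: 1.

1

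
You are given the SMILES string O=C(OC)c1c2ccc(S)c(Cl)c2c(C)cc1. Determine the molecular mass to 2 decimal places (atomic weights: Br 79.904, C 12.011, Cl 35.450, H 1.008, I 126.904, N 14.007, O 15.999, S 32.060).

First, the molecular formula is C13H11ClO2S (counting implicit H from valence).
  C: 13 × 12.011 = 156.143
  Cl: 1 × 35.450 = 35.450
  H: 11 × 1.008 = 11.088
  O: 2 × 15.999 = 31.998
  S: 1 × 32.060 = 32.060
Sum: 13×12.011 + 1×35.450 + 11×1.008 + 2×15.999 + 1×32.060 = 266.739 → 266.74 g/mol.

266.74 g/mol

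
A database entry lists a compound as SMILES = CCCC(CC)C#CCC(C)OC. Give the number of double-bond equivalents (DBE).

Molecular formula: C12H22O.
DoU = (2C + 2 + N − H − X) / 2, where X is the halogen count and O/S are ignored.
    = (2·12 + 2 + 0 − 22 − 0) / 2 = 4 / 2 = 2.

2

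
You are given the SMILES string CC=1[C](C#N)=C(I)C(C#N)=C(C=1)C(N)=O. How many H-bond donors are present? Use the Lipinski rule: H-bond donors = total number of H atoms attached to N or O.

2

Donors: find every N or O and count the H atoms it carries.
  atom 5 (N): bond orders sum to 3 → 0 H
  atom 10 (N): bond orders sum to 3 → 0 H
  atom 14 (N): bond orders sum to 1 → 2 H
  atom 15 (O): bond orders sum to 2 → 0 H
Lipinski HBD = 2.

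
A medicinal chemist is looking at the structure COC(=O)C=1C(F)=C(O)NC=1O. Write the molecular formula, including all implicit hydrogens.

C6H6FNO4

Walk through each heavy atom and fill implicit hydrogens from standard valence (C 4, N 3, O 2, S 2, halogen 1):
  atom 1: C, bond orders sum to 1 (valence 4) → 3 H
  atom 2: O, bond orders sum to 2 (valence 2) → 0 H
  atom 3: C, bond orders sum to 4 (valence 4) → 0 H
  atom 4: O, bond orders sum to 2 (valence 2) → 0 H
  atom 5: C, bond orders sum to 4 (valence 4) → 0 H
  atom 6: C, bond orders sum to 4 (valence 4) → 0 H
  atom 7: F (halogen, monovalent) → 0 H
  atom 8: C, bond orders sum to 4 (valence 4) → 0 H
  atom 9: O, bond orders sum to 1 (valence 2) → 1 H
  atom 10: N, bond orders sum to 2 (valence 3) → 1 H
  atom 11: C, bond orders sum to 4 (valence 4) → 0 H
  atom 12: O, bond orders sum to 1 (valence 2) → 1 H
Totals → C:6, H:6, F:1, N:1, O:4.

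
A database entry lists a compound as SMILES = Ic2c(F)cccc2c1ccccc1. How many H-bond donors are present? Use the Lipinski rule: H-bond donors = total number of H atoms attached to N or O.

0

Donors: find every N or O and count the H atoms it carries.
  (no N or O atoms present)
Lipinski HBD = 0.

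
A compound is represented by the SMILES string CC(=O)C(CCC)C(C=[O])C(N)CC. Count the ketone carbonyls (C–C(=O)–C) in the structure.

The ketone motif appears at heavy-atom position 2 in the SMILES.
Other groups present: 1 aldehyde, 1 primary amine.
Ketone count: 1.

1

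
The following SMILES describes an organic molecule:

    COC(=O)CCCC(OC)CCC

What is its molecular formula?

Walk through each heavy atom and fill implicit hydrogens from standard valence (C 4, N 3, O 2, S 2, halogen 1):
  atom 1: C, bond orders sum to 1 (valence 4) → 3 H
  atom 2: O, bond orders sum to 2 (valence 2) → 0 H
  atom 3: C, bond orders sum to 4 (valence 4) → 0 H
  atom 4: O, bond orders sum to 2 (valence 2) → 0 H
  atom 5: C, bond orders sum to 2 (valence 4) → 2 H
  atom 6: C, bond orders sum to 2 (valence 4) → 2 H
  atom 7: C, bond orders sum to 2 (valence 4) → 2 H
  atom 8: C, bond orders sum to 3 (valence 4) → 1 H
  atom 9: O, bond orders sum to 2 (valence 2) → 0 H
  atom 10: C, bond orders sum to 1 (valence 4) → 3 H
  atom 11: C, bond orders sum to 2 (valence 4) → 2 H
  atom 12: C, bond orders sum to 2 (valence 4) → 2 H
  atom 13: C, bond orders sum to 1 (valence 4) → 3 H
Totals → C:10, H:20, O:3.
In Hill order: C10H20O3.

C10H20O3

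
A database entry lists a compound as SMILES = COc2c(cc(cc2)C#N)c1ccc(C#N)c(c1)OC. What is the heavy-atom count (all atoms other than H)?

Every atom symbol written in the SMILES (organic subset) is one heavy atom; implicit H are not written.
Heavy atoms by element → C:16, N:2, O:2.
Total: 20.

20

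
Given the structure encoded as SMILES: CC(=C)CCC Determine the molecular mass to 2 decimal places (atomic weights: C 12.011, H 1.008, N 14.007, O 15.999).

First, the molecular formula is C6H12 (counting implicit H from valence).
  C: 6 × 12.011 = 72.066
  H: 12 × 1.008 = 12.096
Sum: 6×12.011 + 12×1.008 = 84.162 → 84.16 g/mol.

84.16 g/mol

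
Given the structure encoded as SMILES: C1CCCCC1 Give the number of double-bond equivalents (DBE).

1

Degree of unsaturation = (number of rings) + (number of π bonds).
Ring closures in the SMILES: 1.
π bonds: none → 0 DoU from unsaturation.
Total DoU = 1 + 0 = 1.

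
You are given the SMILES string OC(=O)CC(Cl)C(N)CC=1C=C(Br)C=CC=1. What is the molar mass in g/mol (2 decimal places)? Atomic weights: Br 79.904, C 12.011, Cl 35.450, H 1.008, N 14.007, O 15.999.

306.58 g/mol

First, the molecular formula is C11H13BrClNO2 (counting implicit H from valence).
  Br: 1 × 79.904 = 79.904
  C: 11 × 12.011 = 132.121
  Cl: 1 × 35.450 = 35.450
  H: 13 × 1.008 = 13.104
  N: 1 × 14.007 = 14.007
  O: 2 × 15.999 = 31.998
Sum: 1×79.904 + 11×12.011 + 1×35.450 + 13×1.008 + 1×14.007 + 2×15.999 = 306.584 → 306.58 g/mol.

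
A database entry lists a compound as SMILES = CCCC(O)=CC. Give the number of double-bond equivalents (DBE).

1

Degree of unsaturation = (number of rings) + (number of π bonds).
Ring closures in the SMILES: 0.
π bonds: 1 double bond (each 1 DoU) → 1 DoU from unsaturation.
Total DoU = 0 + 1 = 1.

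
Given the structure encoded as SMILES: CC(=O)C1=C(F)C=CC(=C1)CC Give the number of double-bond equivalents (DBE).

Degree of unsaturation = (number of rings) + (number of π bonds).
Ring closures in the SMILES: 1.
π bonds: 4 double bonds (each 1 DoU) → 4 DoU from unsaturation.
Total DoU = 1 + 4 = 5.

5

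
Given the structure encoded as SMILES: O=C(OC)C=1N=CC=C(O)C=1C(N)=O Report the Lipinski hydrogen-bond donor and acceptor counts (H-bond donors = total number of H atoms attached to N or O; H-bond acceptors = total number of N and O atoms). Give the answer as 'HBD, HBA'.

Donors: find every N or O and count the H atoms it carries.
  atom 1 (O): bond orders sum to 2 → 0 H
  atom 3 (O): bond orders sum to 2 → 0 H
  atom 6 (N): bond orders sum to 3 → 0 H
  atom 10 (O): bond orders sum to 1 → 1 H
  atom 13 (N): bond orders sum to 1 → 2 H
  atom 14 (O): bond orders sum to 2 → 0 H
Lipinski HBD = 3.
Acceptors: N atoms = 2, O atoms = 4 → HBA = 6.

3, 6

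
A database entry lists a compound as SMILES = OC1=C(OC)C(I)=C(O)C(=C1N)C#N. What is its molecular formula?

C8H7IN2O3

Walk through each heavy atom and fill implicit hydrogens from standard valence (C 4, N 3, O 2, S 2, halogen 1):
  atom 1: O, bond orders sum to 1 (valence 2) → 1 H
  atom 2: C, bond orders sum to 4 (valence 4) → 0 H
  atom 3: C, bond orders sum to 4 (valence 4) → 0 H
  atom 4: O, bond orders sum to 2 (valence 2) → 0 H
  atom 5: C, bond orders sum to 1 (valence 4) → 3 H
  atom 6: C, bond orders sum to 4 (valence 4) → 0 H
  atom 7: I (halogen, monovalent) → 0 H
  atom 8: C, bond orders sum to 4 (valence 4) → 0 H
  atom 9: O, bond orders sum to 1 (valence 2) → 1 H
  atom 10: C, bond orders sum to 4 (valence 4) → 0 H
  atom 11: C, bond orders sum to 4 (valence 4) → 0 H
  atom 12: N, bond orders sum to 1 (valence 3) → 2 H
  atom 13: C, bond orders sum to 4 (valence 4) → 0 H
  atom 14: N, bond orders sum to 3 (valence 3) → 0 H
Totals → C:8, H:7, I:1, N:2, O:3.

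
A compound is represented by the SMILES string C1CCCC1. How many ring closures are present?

In SMILES, each pair of matching ring-closure digits denotes one ring-closing bond; the number of such bonds equals the number of independent rings.
Ring-closure bonds here: 1.

1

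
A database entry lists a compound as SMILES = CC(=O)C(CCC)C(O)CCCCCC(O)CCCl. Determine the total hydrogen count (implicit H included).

Walk through each heavy atom and fill implicit hydrogens from standard valence (C 4, N 3, O 2, S 2, halogen 1):
  atom 1: C, bond orders sum to 1 (valence 4) → 3 H
  atom 2: C, bond orders sum to 4 (valence 4) → 0 H
  atom 3: O, bond orders sum to 2 (valence 2) → 0 H
  atom 4: C, bond orders sum to 3 (valence 4) → 1 H
  atom 5: C, bond orders sum to 2 (valence 4) → 2 H
  atom 6: C, bond orders sum to 2 (valence 4) → 2 H
  atom 7: C, bond orders sum to 1 (valence 4) → 3 H
  atom 8: C, bond orders sum to 3 (valence 4) → 1 H
  atom 9: O, bond orders sum to 1 (valence 2) → 1 H
  atom 10: C, bond orders sum to 2 (valence 4) → 2 H
  atom 11: C, bond orders sum to 2 (valence 4) → 2 H
  atom 12: C, bond orders sum to 2 (valence 4) → 2 H
  atom 13: C, bond orders sum to 2 (valence 4) → 2 H
  atom 14: C, bond orders sum to 2 (valence 4) → 2 H
  atom 15: C, bond orders sum to 3 (valence 4) → 1 H
  atom 16: O, bond orders sum to 1 (valence 2) → 1 H
  atom 17: C, bond orders sum to 2 (valence 4) → 2 H
  atom 18: C, bond orders sum to 2 (valence 4) → 2 H
  atom 19: Cl (halogen, monovalent) → 0 H
Total hydrogens: 29.

29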